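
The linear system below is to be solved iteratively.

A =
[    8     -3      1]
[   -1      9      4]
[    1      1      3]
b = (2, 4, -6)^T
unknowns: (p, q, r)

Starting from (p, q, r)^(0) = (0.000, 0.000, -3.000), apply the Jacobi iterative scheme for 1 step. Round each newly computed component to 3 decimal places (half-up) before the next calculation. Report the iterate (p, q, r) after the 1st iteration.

Iteration 1:
  p = (2 - (-3)·0.000 - (1)·-3.000) / (8) = 0.625
  q = (4 - (-1)·0.000 - (4)·-3.000) / (9) = 1.778
  r = (-6 - (1)·0.000 - (1)·0.000) / (3) = -2.000

(0.625, 1.778, -2.000)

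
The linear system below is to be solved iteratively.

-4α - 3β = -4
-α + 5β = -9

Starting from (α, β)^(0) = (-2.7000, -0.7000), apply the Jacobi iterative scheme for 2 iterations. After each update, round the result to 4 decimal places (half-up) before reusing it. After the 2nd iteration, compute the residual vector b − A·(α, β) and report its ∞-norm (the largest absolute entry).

2.5350

Iteration 1:
  α = (-4 - (-3)·-0.7000) / (-4) = 1.5250
  β = (-9 - (-1)·-2.7000) / (5) = -2.3400
Iteration 2:
  α = (-4 - (-3)·-2.3400) / (-4) = 2.7550
  β = (-9 - (-1)·1.5250) / (5) = -1.4950
Residual b − A·x = (2.5350, 1.2300); ∞-norm = 2.5350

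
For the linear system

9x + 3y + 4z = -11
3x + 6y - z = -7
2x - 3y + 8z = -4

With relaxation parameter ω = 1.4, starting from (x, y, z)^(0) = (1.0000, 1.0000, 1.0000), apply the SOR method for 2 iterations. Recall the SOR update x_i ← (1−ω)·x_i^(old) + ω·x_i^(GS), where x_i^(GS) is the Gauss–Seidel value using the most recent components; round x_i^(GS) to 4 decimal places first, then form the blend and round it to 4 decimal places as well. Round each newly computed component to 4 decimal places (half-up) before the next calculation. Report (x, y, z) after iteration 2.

(-0.7926, -1.1959, -1.1508)

Iteration 1:
  x: GS value = (-11 - (3)·1.0000 - (4)·1.0000) / (9) = -2.0000;  x ← (1−ω)·1.0000 + ω·-2.0000 = -3.2000
  y: GS value = (-7 - (3)·-3.2000 - (-1)·1.0000) / (6) = 0.6000;  y ← (1−ω)·1.0000 + ω·0.6000 = 0.4400
  z: GS value = (-4 - (2)·-3.2000 - (-3)·0.4400) / (8) = 0.4650;  z ← (1−ω)·1.0000 + ω·0.4650 = 0.2510
Iteration 2:
  x: GS value = (-11 - (3)·0.4400 - (4)·0.2510) / (9) = -1.4804;  x ← (1−ω)·-3.2000 + ω·-1.4804 = -0.7926
  y: GS value = (-7 - (3)·-0.7926 - (-1)·0.2510) / (6) = -0.7285;  y ← (1−ω)·0.4400 + ω·-0.7285 = -1.1959
  z: GS value = (-4 - (2)·-0.7926 - (-3)·-1.1959) / (8) = -0.7503;  z ← (1−ω)·0.2510 + ω·-0.7503 = -1.1508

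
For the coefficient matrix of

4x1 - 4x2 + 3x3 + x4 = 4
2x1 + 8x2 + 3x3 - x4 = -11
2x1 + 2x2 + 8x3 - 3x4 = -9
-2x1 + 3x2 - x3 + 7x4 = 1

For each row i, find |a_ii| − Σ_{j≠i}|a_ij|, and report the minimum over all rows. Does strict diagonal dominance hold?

-4

row 1: |4| − (4+3+1) = -4
row 2: |8| − (2+3+1) = 2
row 3: |8| − (2+2+3) = 1
row 4: |7| − (2+3+1) = 1
minimum over rows = -4 → not strictly diagonally dominant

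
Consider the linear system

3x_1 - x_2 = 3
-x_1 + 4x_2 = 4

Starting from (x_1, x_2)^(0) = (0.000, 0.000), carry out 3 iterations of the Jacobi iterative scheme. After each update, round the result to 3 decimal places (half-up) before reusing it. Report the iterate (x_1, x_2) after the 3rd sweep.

Iteration 1:
  x_1 = (3 - (-1)·0.000) / (3) = 1.000
  x_2 = (4 - (-1)·0.000) / (4) = 1.000
Iteration 2:
  x_1 = (3 - (-1)·1.000) / (3) = 1.333
  x_2 = (4 - (-1)·1.000) / (4) = 1.250
Iteration 3:
  x_1 = (3 - (-1)·1.250) / (3) = 1.417
  x_2 = (4 - (-1)·1.333) / (4) = 1.333

(1.417, 1.333)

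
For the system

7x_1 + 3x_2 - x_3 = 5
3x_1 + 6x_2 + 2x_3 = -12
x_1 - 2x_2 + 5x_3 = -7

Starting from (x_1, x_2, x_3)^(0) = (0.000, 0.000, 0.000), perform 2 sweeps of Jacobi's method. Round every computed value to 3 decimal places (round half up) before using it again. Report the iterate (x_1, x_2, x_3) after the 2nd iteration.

Iteration 1:
  x_1 = (5 - (3)·0.000 - (-1)·0.000) / (7) = 0.714
  x_2 = (-12 - (3)·0.000 - (2)·0.000) / (6) = -2.000
  x_3 = (-7 - (1)·0.000 - (-2)·0.000) / (5) = -1.400
Iteration 2:
  x_1 = (5 - (3)·-2.000 - (-1)·-1.400) / (7) = 1.371
  x_2 = (-12 - (3)·0.714 - (2)·-1.400) / (6) = -1.890
  x_3 = (-7 - (1)·0.714 - (-2)·-2.000) / (5) = -2.343

(1.371, -1.890, -2.343)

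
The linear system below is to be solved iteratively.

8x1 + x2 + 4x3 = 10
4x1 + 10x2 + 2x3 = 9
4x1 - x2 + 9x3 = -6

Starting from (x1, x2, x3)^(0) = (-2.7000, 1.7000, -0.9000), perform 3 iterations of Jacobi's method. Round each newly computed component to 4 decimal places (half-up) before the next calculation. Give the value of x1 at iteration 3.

1.7738

Iteration 1:
  x1 = (10 - (1)·1.7000 - (4)·-0.9000) / (8) = 1.4875
  x2 = (9 - (4)·-2.7000 - (2)·-0.9000) / (10) = 2.1600
  x3 = (-6 - (4)·-2.7000 - (-1)·1.7000) / (9) = 0.7222
Iteration 2:
  x1 = (10 - (1)·2.1600 - (4)·0.7222) / (8) = 0.6189
  x2 = (9 - (4)·1.4875 - (2)·0.7222) / (10) = 0.1606
  x3 = (-6 - (4)·1.4875 - (-1)·2.1600) / (9) = -1.0878
Iteration 3:
  x1 = (10 - (1)·0.1606 - (4)·-1.0878) / (8) = 1.7738
  x2 = (9 - (4)·0.6189 - (2)·-1.0878) / (10) = 0.8700
  x3 = (-6 - (4)·0.6189 - (-1)·0.1606) / (9) = -0.9239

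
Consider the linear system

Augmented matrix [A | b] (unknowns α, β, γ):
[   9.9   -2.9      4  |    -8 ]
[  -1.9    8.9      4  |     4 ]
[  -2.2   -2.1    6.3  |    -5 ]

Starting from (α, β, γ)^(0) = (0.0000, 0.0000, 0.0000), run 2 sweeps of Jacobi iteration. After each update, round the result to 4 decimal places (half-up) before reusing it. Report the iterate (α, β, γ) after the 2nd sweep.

(-0.3558, 0.6336, -0.9260)

Iteration 1:
  α = (-8 - (-2.9)·0.0000 - (4)·0.0000) / (9.9) = -0.8081
  β = (4 - (-1.9)·0.0000 - (4)·0.0000) / (8.9) = 0.4494
  γ = (-5 - (-2.2)·0.0000 - (-2.1)·0.0000) / (6.3) = -0.7937
Iteration 2:
  α = (-8 - (-2.9)·0.4494 - (4)·-0.7937) / (9.9) = -0.3558
  β = (4 - (-1.9)·-0.8081 - (4)·-0.7937) / (8.9) = 0.6336
  γ = (-5 - (-2.2)·-0.8081 - (-2.1)·0.4494) / (6.3) = -0.9260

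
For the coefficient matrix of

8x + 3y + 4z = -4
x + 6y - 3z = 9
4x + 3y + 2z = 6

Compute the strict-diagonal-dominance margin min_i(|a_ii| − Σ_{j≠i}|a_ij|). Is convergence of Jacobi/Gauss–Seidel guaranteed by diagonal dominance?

row 1: |8| − (3+4) = 1
row 2: |6| − (1+3) = 2
row 3: |2| − (4+3) = -5
minimum over rows = -5 → not strictly diagonally dominant

-5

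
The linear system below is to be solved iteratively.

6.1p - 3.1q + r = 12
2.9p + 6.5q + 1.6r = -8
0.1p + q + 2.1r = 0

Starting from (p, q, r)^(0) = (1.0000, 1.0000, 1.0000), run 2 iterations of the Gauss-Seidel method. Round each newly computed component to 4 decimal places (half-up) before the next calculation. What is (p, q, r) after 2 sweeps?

(0.5148, -1.7274, 0.7981)

Iteration 1:
  p = (12 - (-3.1)·1.0000 - (1)·1.0000) / (6.1) = 2.3115
  q = (-8 - (2.9)·2.3115 - (1.6)·1.0000) / (6.5) = -2.5082
  r = (0 - (0.1)·2.3115 - (1)·-2.5082) / (2.1) = 1.0843
Iteration 2:
  p = (12 - (-3.1)·-2.5082 - (1)·1.0843) / (6.1) = 0.5148
  q = (-8 - (2.9)·0.5148 - (1.6)·1.0843) / (6.5) = -1.7274
  r = (0 - (0.1)·0.5148 - (1)·-1.7274) / (2.1) = 0.7981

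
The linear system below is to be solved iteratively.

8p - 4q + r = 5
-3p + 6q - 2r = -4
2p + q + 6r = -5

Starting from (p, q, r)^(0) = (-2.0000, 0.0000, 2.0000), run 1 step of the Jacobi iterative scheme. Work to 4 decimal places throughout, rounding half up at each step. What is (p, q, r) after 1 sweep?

Iteration 1:
  p = (5 - (-4)·0.0000 - (1)·2.0000) / (8) = 0.3750
  q = (-4 - (-3)·-2.0000 - (-2)·2.0000) / (6) = -1.0000
  r = (-5 - (2)·-2.0000 - (1)·0.0000) / (6) = -0.1667

(0.3750, -1.0000, -0.1667)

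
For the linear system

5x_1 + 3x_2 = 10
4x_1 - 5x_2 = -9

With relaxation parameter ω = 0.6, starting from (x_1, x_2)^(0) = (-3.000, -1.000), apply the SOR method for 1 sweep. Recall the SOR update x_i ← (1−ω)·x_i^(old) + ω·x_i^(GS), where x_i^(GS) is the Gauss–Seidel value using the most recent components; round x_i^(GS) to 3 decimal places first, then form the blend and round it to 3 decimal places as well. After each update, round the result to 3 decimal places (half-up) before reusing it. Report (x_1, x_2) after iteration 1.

Iteration 1:
  x_1: GS value = (10 - (3)·-1.000) / (5) = 2.600;  x_1 ← (1−ω)·-3.000 + ω·2.600 = 0.360
  x_2: GS value = (-9 - (4)·0.360) / (-5) = 2.088;  x_2 ← (1−ω)·-1.000 + ω·2.088 = 0.853

(0.360, 0.853)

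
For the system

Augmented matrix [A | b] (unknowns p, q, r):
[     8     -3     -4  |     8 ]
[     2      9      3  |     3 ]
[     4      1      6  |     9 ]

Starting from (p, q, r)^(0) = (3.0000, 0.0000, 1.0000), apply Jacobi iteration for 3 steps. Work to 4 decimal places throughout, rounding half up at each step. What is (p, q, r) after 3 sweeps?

(1.3681, 0.0185, 1.1389)

Iteration 1:
  p = (8 - (-3)·0.0000 - (-4)·1.0000) / (8) = 1.5000
  q = (3 - (2)·3.0000 - (3)·1.0000) / (9) = -0.6667
  r = (9 - (4)·3.0000 - (1)·0.0000) / (6) = -0.5000
Iteration 2:
  p = (8 - (-3)·-0.6667 - (-4)·-0.5000) / (8) = 0.5000
  q = (3 - (2)·1.5000 - (3)·-0.5000) / (9) = 0.1667
  r = (9 - (4)·1.5000 - (1)·-0.6667) / (6) = 0.6111
Iteration 3:
  p = (8 - (-3)·0.1667 - (-4)·0.6111) / (8) = 1.3681
  q = (3 - (2)·0.5000 - (3)·0.6111) / (9) = 0.0185
  r = (9 - (4)·0.5000 - (1)·0.1667) / (6) = 1.1389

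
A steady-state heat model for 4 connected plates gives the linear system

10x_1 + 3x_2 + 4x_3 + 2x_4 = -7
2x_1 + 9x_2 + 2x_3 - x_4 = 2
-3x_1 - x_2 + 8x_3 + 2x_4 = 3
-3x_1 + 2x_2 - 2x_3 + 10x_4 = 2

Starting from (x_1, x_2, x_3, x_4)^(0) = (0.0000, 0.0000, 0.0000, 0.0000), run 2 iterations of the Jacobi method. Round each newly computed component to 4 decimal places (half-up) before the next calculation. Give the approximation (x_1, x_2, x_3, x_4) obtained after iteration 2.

Iteration 1:
  x_1 = (-7 - (3)·0.0000 - (4)·0.0000 - (2)·0.0000) / (10) = -0.7000
  x_2 = (2 - (2)·0.0000 - (2)·0.0000 - (-1)·0.0000) / (9) = 0.2222
  x_3 = (3 - (-3)·0.0000 - (-1)·0.0000 - (2)·0.0000) / (8) = 0.3750
  x_4 = (2 - (-3)·0.0000 - (2)·0.0000 - (-2)·0.0000) / (10) = 0.2000
Iteration 2:
  x_1 = (-7 - (3)·0.2222 - (4)·0.3750 - (2)·0.2000) / (10) = -0.9567
  x_2 = (2 - (2)·-0.7000 - (2)·0.3750 - (-1)·0.2000) / (9) = 0.3167
  x_3 = (3 - (-3)·-0.7000 - (-1)·0.2222 - (2)·0.2000) / (8) = 0.0903
  x_4 = (2 - (-3)·-0.7000 - (2)·0.2222 - (-2)·0.3750) / (10) = 0.0206

(-0.9567, 0.3167, 0.0903, 0.0206)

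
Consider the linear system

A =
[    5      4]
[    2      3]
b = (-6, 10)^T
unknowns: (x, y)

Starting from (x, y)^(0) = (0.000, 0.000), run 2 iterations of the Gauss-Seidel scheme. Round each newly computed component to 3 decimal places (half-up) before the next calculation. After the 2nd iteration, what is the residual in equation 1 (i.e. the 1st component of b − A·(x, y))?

-8.818

Iteration 1:
  x = (-6 - (4)·0.000) / (5) = -1.200
  y = (10 - (2)·-1.200) / (3) = 4.133
Iteration 2:
  x = (-6 - (4)·4.133) / (5) = -4.506
  y = (10 - (2)·-4.506) / (3) = 6.337
Residual b − A·x = (-8.818, 0.001)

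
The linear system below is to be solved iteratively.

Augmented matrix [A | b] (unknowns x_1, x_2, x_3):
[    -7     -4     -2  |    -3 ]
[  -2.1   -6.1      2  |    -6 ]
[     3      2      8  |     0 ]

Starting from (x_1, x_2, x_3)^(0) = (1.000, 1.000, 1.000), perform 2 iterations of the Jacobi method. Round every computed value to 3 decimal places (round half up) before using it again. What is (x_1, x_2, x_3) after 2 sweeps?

(0.055, 0.926, -0.081)

Iteration 1:
  x_1 = (-3 - (-4)·1.000 - (-2)·1.000) / (-7) = -0.429
  x_2 = (-6 - (-2.1)·1.000 - (2)·1.000) / (-6.1) = 0.967
  x_3 = (0 - (3)·1.000 - (2)·1.000) / (8) = -0.625
Iteration 2:
  x_1 = (-3 - (-4)·0.967 - (-2)·-0.625) / (-7) = 0.055
  x_2 = (-6 - (-2.1)·-0.429 - (2)·-0.625) / (-6.1) = 0.926
  x_3 = (0 - (3)·-0.429 - (2)·0.967) / (8) = -0.081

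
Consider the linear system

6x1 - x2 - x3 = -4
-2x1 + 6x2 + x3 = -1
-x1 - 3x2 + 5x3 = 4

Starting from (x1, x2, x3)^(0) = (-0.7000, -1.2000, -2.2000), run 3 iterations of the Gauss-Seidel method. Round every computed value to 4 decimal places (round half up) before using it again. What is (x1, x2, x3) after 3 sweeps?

(-0.6738, -0.4588, 0.3900)

Iteration 1:
  x1 = (-4 - (-1)·-1.2000 - (-1)·-2.2000) / (6) = -1.2333
  x2 = (-1 - (-2)·-1.2333 - (1)·-2.2000) / (6) = -0.2111
  x3 = (4 - (-1)·-1.2333 - (-3)·-0.2111) / (5) = 0.4267
Iteration 2:
  x1 = (-4 - (-1)·-0.2111 - (-1)·0.4267) / (6) = -0.6307
  x2 = (-1 - (-2)·-0.6307 - (1)·0.4267) / (6) = -0.4480
  x3 = (4 - (-1)·-0.6307 - (-3)·-0.4480) / (5) = 0.4051
Iteration 3:
  x1 = (-4 - (-1)·-0.4480 - (-1)·0.4051) / (6) = -0.6738
  x2 = (-1 - (-2)·-0.6738 - (1)·0.4051) / (6) = -0.4588
  x3 = (4 - (-1)·-0.6738 - (-3)·-0.4588) / (5) = 0.3900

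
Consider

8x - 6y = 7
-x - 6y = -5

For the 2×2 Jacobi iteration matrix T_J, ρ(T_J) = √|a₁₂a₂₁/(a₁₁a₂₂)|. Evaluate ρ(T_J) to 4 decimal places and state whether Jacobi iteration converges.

0.3536

a₁₂a₂₁/(a₁₁a₂₂) = (-6)·(-1) / ((8)·(-6)) = -0.125000
ρ = √|-0.125000| = √0.125000 = 0.3536
ρ < 1, so Jacobi converges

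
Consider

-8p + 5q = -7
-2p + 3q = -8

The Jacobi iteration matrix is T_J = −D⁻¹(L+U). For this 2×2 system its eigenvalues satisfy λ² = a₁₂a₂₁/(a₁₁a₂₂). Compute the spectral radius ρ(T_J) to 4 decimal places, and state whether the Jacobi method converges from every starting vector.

0.6455

a₁₂a₂₁/(a₁₁a₂₂) = (5)·(-2) / ((-8)·(3)) = 0.416667
ρ = √|0.416667| = √0.416667 = 0.6455
ρ < 1, so Jacobi converges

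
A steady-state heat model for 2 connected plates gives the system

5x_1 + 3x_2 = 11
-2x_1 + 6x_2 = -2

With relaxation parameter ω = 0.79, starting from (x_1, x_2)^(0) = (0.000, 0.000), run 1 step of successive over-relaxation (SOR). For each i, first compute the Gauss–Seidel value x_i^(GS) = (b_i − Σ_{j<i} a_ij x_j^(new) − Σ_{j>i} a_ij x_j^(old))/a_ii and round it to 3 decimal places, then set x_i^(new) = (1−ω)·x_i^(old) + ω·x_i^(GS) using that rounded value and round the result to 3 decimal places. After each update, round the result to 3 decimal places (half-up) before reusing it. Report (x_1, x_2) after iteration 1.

(1.738, 0.194)

Iteration 1:
  x_1: GS value = (11 - (3)·0.000) / (5) = 2.200;  x_1 ← (1−ω)·0.000 + ω·2.200 = 1.738
  x_2: GS value = (-2 - (-2)·1.738) / (6) = 0.246;  x_2 ← (1−ω)·0.000 + ω·0.246 = 0.194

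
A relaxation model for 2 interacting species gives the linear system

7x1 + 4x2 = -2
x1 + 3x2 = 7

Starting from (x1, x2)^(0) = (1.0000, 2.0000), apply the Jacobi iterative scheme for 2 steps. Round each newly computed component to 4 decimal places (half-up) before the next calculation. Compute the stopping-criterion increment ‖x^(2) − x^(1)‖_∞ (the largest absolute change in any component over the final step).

Iteration 1:
  x1 = (-2 - (4)·2.0000) / (7) = -1.4286
  x2 = (7 - (1)·1.0000) / (3) = 2.0000
Iteration 2:
  x1 = (-2 - (4)·2.0000) / (7) = -1.4286
  x2 = (7 - (1)·-1.4286) / (3) = 2.8095
Change: (0.0000, 0.8095) → max |·| = 0.8095

0.8095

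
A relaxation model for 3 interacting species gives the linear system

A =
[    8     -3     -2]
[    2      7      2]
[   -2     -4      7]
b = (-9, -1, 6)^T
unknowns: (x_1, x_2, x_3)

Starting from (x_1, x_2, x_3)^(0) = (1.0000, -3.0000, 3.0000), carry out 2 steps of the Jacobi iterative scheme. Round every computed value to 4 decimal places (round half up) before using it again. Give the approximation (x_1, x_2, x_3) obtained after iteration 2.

(-1.7500, 0.4490, -0.3061)

Iteration 1:
  x_1 = (-9 - (-3)·-3.0000 - (-2)·3.0000) / (8) = -1.5000
  x_2 = (-1 - (2)·1.0000 - (2)·3.0000) / (7) = -1.2857
  x_3 = (6 - (-2)·1.0000 - (-4)·-3.0000) / (7) = -0.5714
Iteration 2:
  x_1 = (-9 - (-3)·-1.2857 - (-2)·-0.5714) / (8) = -1.7500
  x_2 = (-1 - (2)·-1.5000 - (2)·-0.5714) / (7) = 0.4490
  x_3 = (6 - (-2)·-1.5000 - (-4)·-1.2857) / (7) = -0.3061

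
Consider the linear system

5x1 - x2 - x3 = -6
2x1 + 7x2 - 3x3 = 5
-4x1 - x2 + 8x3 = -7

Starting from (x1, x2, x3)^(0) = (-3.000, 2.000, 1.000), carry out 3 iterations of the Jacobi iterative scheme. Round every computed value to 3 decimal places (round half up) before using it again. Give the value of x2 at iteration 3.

0.668

Iteration 1:
  x1 = (-6 - (-1)·2.000 - (-1)·1.000) / (5) = -0.600
  x2 = (5 - (2)·-3.000 - (-3)·1.000) / (7) = 2.000
  x3 = (-7 - (-4)·-3.000 - (-1)·2.000) / (8) = -2.125
Iteration 2:
  x1 = (-6 - (-1)·2.000 - (-1)·-2.125) / (5) = -1.225
  x2 = (5 - (2)·-0.600 - (-3)·-2.125) / (7) = -0.025
  x3 = (-7 - (-4)·-0.600 - (-1)·2.000) / (8) = -0.925
Iteration 3:
  x1 = (-6 - (-1)·-0.025 - (-1)·-0.925) / (5) = -1.390
  x2 = (5 - (2)·-1.225 - (-3)·-0.925) / (7) = 0.668
  x3 = (-7 - (-4)·-1.225 - (-1)·-0.025) / (8) = -1.491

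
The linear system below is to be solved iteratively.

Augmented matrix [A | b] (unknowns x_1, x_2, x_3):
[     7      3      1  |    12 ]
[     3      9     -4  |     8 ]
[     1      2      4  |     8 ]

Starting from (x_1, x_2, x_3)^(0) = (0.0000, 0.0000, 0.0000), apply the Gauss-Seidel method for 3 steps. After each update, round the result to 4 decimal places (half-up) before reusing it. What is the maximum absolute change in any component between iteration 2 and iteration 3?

Iteration 1:
  x_1 = (12 - (3)·0.0000 - (1)·0.0000) / (7) = 1.7143
  x_2 = (8 - (3)·1.7143 - (-4)·0.0000) / (9) = 0.3175
  x_3 = (8 - (1)·1.7143 - (2)·0.3175) / (4) = 1.4127
Iteration 2:
  x_1 = (12 - (3)·0.3175 - (1)·1.4127) / (7) = 1.3764
  x_2 = (8 - (3)·1.3764 - (-4)·1.4127) / (9) = 1.0580
  x_3 = (8 - (1)·1.3764 - (2)·1.0580) / (4) = 1.1269
Iteration 3:
  x_1 = (12 - (3)·1.0580 - (1)·1.1269) / (7) = 1.0999
  x_2 = (8 - (3)·1.0999 - (-4)·1.1269) / (9) = 1.0231
  x_3 = (8 - (1)·1.0999 - (2)·1.0231) / (4) = 1.2135
Change: (-0.2765, -0.0349, 0.0866) → max |·| = 0.2765

0.2765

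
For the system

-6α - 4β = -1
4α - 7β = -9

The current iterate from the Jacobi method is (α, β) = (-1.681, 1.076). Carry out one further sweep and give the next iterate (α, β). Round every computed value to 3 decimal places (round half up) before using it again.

(-0.551, 0.325)

One sweep:
  α = (-1 - (-4)·1.076) / (-6) = -0.551
  β = (-9 - (4)·-1.681) / (-7) = 0.325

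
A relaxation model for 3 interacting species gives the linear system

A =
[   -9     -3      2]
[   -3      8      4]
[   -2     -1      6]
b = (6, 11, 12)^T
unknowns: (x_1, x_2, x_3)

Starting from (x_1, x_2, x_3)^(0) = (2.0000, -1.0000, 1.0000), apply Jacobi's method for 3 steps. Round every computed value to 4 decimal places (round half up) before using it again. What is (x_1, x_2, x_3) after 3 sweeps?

Iteration 1:
  x_1 = (6 - (-3)·-1.0000 - (2)·1.0000) / (-9) = -0.1111
  x_2 = (11 - (-3)·2.0000 - (4)·1.0000) / (8) = 1.6250
  x_3 = (12 - (-2)·2.0000 - (-1)·-1.0000) / (6) = 2.5000
Iteration 2:
  x_1 = (6 - (-3)·1.6250 - (2)·2.5000) / (-9) = -0.6528
  x_2 = (11 - (-3)·-0.1111 - (4)·2.5000) / (8) = 0.0833
  x_3 = (12 - (-2)·-0.1111 - (-1)·1.6250) / (6) = 2.2338
Iteration 3:
  x_1 = (6 - (-3)·0.0833 - (2)·2.2338) / (-9) = -0.1980
  x_2 = (11 - (-3)·-0.6528 - (4)·2.2338) / (8) = 0.0133
  x_3 = (12 - (-2)·-0.6528 - (-1)·0.0833) / (6) = 1.7963

(-0.1980, 0.0133, 1.7963)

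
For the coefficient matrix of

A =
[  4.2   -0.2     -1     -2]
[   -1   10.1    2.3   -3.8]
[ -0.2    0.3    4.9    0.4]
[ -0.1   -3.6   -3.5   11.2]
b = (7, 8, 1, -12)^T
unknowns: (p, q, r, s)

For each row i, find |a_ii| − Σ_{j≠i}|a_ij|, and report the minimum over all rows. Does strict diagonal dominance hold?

1

row 1: |4.2| − (0.2+1+2) = 1
row 2: |10.1| − (1+2.3+3.8) = 3
row 3: |4.9| − (0.2+0.3+0.4) = 4
row 4: |11.2| − (0.1+3.6+3.5) = 4
minimum over rows = 1 → strictly diagonally dominant (convergence guaranteed)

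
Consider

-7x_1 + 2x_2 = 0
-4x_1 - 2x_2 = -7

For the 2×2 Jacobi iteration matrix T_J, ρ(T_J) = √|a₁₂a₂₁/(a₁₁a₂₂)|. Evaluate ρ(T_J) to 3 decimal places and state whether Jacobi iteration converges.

0.756

a₁₂a₂₁/(a₁₁a₂₂) = (2)·(-4) / ((-7)·(-2)) = -0.571429
ρ = √|-0.571429| = √0.571429 = 0.756
ρ < 1, so Jacobi converges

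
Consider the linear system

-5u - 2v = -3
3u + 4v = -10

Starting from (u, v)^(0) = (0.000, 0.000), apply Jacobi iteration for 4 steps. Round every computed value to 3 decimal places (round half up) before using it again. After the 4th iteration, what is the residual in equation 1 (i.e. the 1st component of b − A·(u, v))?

-0.270

Iteration 1:
  u = (-3 - (-2)·0.000) / (-5) = 0.600
  v = (-10 - (3)·0.000) / (4) = -2.500
Iteration 2:
  u = (-3 - (-2)·-2.500) / (-5) = 1.600
  v = (-10 - (3)·0.600) / (4) = -2.950
Iteration 3:
  u = (-3 - (-2)·-2.950) / (-5) = 1.780
  v = (-10 - (3)·1.600) / (4) = -3.700
Iteration 4:
  u = (-3 - (-2)·-3.700) / (-5) = 2.080
  v = (-10 - (3)·1.780) / (4) = -3.835
Residual b − A·x = (-0.270, -0.900)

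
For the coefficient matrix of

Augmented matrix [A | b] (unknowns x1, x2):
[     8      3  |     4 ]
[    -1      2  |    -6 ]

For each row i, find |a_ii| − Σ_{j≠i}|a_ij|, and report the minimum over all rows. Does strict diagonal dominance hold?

1

row 1: |8| − (3) = 5
row 2: |2| − (1) = 1
minimum over rows = 1 → strictly diagonally dominant (convergence guaranteed)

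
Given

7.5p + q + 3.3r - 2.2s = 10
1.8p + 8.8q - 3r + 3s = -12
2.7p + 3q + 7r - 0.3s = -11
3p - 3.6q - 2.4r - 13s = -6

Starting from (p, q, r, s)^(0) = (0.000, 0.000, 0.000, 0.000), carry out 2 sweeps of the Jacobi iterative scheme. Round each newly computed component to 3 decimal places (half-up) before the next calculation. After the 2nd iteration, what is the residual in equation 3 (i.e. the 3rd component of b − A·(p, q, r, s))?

Iteration 1:
  p = (10 - (1)·0.000 - (3.3)·0.000 - (-2.2)·0.000) / (7.5) = 1.333
  q = (-12 - (1.8)·0.000 - (-3)·0.000 - (3)·0.000) / (8.8) = -1.364
  r = (-11 - (2.7)·0.000 - (3)·0.000 - (-0.3)·0.000) / (7) = -1.571
  s = (-6 - (3)·0.000 - (-3.6)·0.000 - (-2.4)·0.000) / (-13) = 0.462
Iteration 2:
  p = (10 - (1)·-1.364 - (3.3)·-1.571 - (-2.2)·0.462) / (7.5) = 2.342
  q = (-12 - (1.8)·1.333 - (-3)·-1.571 - (3)·0.462) / (8.8) = -2.329
  r = (-11 - (2.7)·1.333 - (3)·-1.364 - (-0.3)·0.462) / (7) = -1.481
  s = (-6 - (3)·1.333 - (-3.6)·-1.364 - (-2.4)·-1.571) / (-13) = 1.437
Residual b − A·x = (2.813, -4.474, 0.462, -6.284)

0.462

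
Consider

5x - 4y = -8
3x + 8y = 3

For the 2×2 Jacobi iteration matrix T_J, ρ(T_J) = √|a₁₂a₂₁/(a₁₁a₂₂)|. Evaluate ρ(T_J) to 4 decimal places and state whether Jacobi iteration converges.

0.5477

a₁₂a₂₁/(a₁₁a₂₂) = (-4)·(3) / ((5)·(8)) = -0.300000
ρ = √|-0.300000| = √0.300000 = 0.5477
ρ < 1, so Jacobi converges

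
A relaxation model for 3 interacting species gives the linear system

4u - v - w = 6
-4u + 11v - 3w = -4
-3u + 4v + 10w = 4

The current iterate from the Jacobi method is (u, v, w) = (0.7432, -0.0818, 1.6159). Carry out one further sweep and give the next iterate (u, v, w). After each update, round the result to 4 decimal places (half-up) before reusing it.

One sweep:
  u = (6 - (-1)·-0.0818 - (-1)·1.6159) / (4) = 1.8835
  v = (-4 - (-4)·0.7432 - (-3)·1.6159) / (11) = 0.3473
  w = (4 - (-3)·0.7432 - (4)·-0.0818) / (10) = 0.6557

(1.8835, 0.3473, 0.6557)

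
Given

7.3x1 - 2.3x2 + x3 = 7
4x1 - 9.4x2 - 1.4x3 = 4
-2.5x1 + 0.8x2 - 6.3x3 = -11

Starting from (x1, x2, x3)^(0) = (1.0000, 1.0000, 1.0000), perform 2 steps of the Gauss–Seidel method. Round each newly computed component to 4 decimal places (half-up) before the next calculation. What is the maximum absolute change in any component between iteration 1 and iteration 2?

0.3824

Iteration 1:
  x1 = (7 - (-2.3)·1.0000 - (1)·1.0000) / (7.3) = 1.1370
  x2 = (4 - (4)·1.1370 - (-1.4)·1.0000) / (-9.4) = -0.0906
  x3 = (-11 - (-2.5)·1.1370 - (0.8)·-0.0906) / (-6.3) = 1.2833
Iteration 2:
  x1 = (7 - (-2.3)·-0.0906 - (1)·1.2833) / (7.3) = 0.7546
  x2 = (4 - (4)·0.7546 - (-1.4)·1.2833) / (-9.4) = -0.2956
  x3 = (-11 - (-2.5)·0.7546 - (0.8)·-0.2956) / (-6.3) = 1.4091
Change: (-0.3824, -0.2050, 0.1258) → max |·| = 0.3824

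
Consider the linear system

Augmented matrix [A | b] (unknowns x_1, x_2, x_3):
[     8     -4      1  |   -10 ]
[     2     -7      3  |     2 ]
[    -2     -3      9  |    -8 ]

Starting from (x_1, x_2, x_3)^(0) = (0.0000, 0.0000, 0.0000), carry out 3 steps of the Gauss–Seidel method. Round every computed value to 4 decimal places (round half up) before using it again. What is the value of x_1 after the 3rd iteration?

Iteration 1:
  x_1 = (-10 - (-4)·0.0000 - (1)·0.0000) / (8) = -1.2500
  x_2 = (2 - (2)·-1.2500 - (3)·0.0000) / (-7) = -0.6429
  x_3 = (-8 - (-2)·-1.2500 - (-3)·-0.6429) / (9) = -1.3810
Iteration 2:
  x_1 = (-10 - (-4)·-0.6429 - (1)·-1.3810) / (8) = -1.3988
  x_2 = (2 - (2)·-1.3988 - (3)·-1.3810) / (-7) = -1.2772
  x_3 = (-8 - (-2)·-1.3988 - (-3)·-1.2772) / (9) = -1.6255
Iteration 3:
  x_1 = (-10 - (-4)·-1.2772 - (1)·-1.6255) / (8) = -1.6854
  x_2 = (2 - (2)·-1.6854 - (3)·-1.6255) / (-7) = -1.4639
  x_3 = (-8 - (-2)·-1.6854 - (-3)·-1.4639) / (9) = -1.7514

-1.6854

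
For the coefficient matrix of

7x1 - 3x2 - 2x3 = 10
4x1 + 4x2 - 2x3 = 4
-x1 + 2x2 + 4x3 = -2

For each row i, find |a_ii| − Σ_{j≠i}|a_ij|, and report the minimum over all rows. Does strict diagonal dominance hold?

row 1: |7| − (3+2) = 2
row 2: |4| − (4+2) = -2
row 3: |4| − (1+2) = 1
minimum over rows = -2 → not strictly diagonally dominant

-2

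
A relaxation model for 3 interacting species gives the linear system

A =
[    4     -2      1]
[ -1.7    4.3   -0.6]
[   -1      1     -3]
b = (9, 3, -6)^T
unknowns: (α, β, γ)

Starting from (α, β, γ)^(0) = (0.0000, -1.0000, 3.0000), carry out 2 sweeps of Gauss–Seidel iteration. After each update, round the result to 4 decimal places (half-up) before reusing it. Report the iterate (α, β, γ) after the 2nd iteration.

Iteration 1:
  α = (9 - (-2)·-1.0000 - (1)·3.0000) / (4) = 1.0000
  β = (3 - (-1.7)·1.0000 - (-0.6)·3.0000) / (4.3) = 1.5116
  γ = (-6 - (-1)·1.0000 - (1)·1.5116) / (-3) = 2.1705
Iteration 2:
  α = (9 - (-2)·1.5116 - (1)·2.1705) / (4) = 2.4632
  β = (3 - (-1.7)·2.4632 - (-0.6)·2.1705) / (4.3) = 1.9744
  γ = (-6 - (-1)·2.4632 - (1)·1.9744) / (-3) = 1.8371

(2.4632, 1.9744, 1.8371)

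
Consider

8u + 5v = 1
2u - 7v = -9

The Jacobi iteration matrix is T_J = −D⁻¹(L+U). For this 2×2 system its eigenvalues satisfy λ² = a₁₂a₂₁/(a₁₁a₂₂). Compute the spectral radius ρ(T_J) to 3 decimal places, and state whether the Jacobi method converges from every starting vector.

0.423

a₁₂a₂₁/(a₁₁a₂₂) = (5)·(2) / ((8)·(-7)) = -0.178571
ρ = √|-0.178571| = √0.178571 = 0.423
ρ < 1, so Jacobi converges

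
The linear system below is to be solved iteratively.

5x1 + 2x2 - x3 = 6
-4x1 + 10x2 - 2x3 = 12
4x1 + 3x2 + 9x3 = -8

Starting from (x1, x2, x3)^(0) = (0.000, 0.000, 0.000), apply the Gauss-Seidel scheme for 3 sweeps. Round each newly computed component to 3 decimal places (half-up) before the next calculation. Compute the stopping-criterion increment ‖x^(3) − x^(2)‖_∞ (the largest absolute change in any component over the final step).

0.479

Iteration 1:
  x1 = (6 - (2)·0.000 - (-1)·0.000) / (5) = 1.200
  x2 = (12 - (-4)·1.200 - (-2)·0.000) / (10) = 1.680
  x3 = (-8 - (4)·1.200 - (3)·1.680) / (9) = -1.982
Iteration 2:
  x1 = (6 - (2)·1.680 - (-1)·-1.982) / (5) = 0.132
  x2 = (12 - (-4)·0.132 - (-2)·-1.982) / (10) = 0.856
  x3 = (-8 - (4)·0.132 - (3)·0.856) / (9) = -1.233
Iteration 3:
  x1 = (6 - (2)·0.856 - (-1)·-1.233) / (5) = 0.611
  x2 = (12 - (-4)·0.611 - (-2)·-1.233) / (10) = 1.198
  x3 = (-8 - (4)·0.611 - (3)·1.198) / (9) = -1.560
Change: (0.479, 0.342, -0.327) → max |·| = 0.479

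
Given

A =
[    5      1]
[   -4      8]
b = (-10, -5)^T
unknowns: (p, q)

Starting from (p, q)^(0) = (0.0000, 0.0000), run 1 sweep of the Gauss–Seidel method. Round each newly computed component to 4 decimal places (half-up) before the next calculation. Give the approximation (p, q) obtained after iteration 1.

(-2.0000, -1.6250)

Iteration 1:
  p = (-10 - (1)·0.0000) / (5) = -2.0000
  q = (-5 - (-4)·-2.0000) / (8) = -1.6250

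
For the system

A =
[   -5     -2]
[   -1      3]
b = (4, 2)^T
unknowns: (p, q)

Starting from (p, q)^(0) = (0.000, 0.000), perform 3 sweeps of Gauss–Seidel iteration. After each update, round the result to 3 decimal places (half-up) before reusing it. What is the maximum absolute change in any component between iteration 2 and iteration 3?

0.021

Iteration 1:
  p = (4 - (-2)·0.000) / (-5) = -0.800
  q = (2 - (-1)·-0.800) / (3) = 0.400
Iteration 2:
  p = (4 - (-2)·0.400) / (-5) = -0.960
  q = (2 - (-1)·-0.960) / (3) = 0.347
Iteration 3:
  p = (4 - (-2)·0.347) / (-5) = -0.939
  q = (2 - (-1)·-0.939) / (3) = 0.354
Change: (0.021, 0.007) → max |·| = 0.021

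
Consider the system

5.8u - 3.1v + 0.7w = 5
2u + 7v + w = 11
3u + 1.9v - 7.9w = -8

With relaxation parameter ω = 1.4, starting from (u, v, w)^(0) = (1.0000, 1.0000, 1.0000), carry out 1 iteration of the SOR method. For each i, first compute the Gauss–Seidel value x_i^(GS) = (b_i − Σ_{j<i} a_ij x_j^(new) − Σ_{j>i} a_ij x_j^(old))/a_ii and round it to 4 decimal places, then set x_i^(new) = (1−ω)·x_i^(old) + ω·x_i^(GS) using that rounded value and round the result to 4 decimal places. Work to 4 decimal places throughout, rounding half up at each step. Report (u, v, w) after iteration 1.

Iteration 1:
  u: GS value = (5 - (-3.1)·1.0000 - (0.7)·1.0000) / (5.8) = 1.2759;  u ← (1−ω)·1.0000 + ω·1.2759 = 1.3863
  v: GS value = (11 - (2)·1.3863 - (1)·1.0000) / (7) = 1.0325;  v ← (1−ω)·1.0000 + ω·1.0325 = 1.0455
  w: GS value = (-8 - (3)·1.3863 - (1.9)·1.0455) / (-7.9) = 1.7906;  w ← (1−ω)·1.0000 + ω·1.7906 = 2.1068

(1.3863, 1.0455, 2.1068)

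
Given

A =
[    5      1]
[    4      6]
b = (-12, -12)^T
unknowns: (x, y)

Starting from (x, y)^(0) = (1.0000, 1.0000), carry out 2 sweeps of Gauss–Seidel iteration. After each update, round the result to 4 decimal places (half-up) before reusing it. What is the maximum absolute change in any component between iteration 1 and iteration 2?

Iteration 1:
  x = (-12 - (1)·1.0000) / (5) = -2.6000
  y = (-12 - (4)·-2.6000) / (6) = -0.2667
Iteration 2:
  x = (-12 - (1)·-0.2667) / (5) = -2.3467
  y = (-12 - (4)·-2.3467) / (6) = -0.4355
Change: (0.2533, -0.1688) → max |·| = 0.2533

0.2533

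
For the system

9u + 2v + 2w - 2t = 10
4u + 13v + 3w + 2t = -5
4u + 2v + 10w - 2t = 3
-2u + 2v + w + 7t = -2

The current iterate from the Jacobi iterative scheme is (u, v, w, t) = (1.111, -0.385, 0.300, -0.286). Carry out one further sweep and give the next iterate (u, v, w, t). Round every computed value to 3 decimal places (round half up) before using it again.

(1.066, -0.752, -0.125, 0.099)

One sweep:
  u = (10 - (2)·-0.385 - (2)·0.300 - (-2)·-0.286) / (9) = 1.066
  v = (-5 - (4)·1.111 - (3)·0.300 - (2)·-0.286) / (13) = -0.752
  w = (3 - (4)·1.111 - (2)·-0.385 - (-2)·-0.286) / (10) = -0.125
  t = (-2 - (-2)·1.111 - (2)·-0.385 - (1)·0.300) / (7) = 0.099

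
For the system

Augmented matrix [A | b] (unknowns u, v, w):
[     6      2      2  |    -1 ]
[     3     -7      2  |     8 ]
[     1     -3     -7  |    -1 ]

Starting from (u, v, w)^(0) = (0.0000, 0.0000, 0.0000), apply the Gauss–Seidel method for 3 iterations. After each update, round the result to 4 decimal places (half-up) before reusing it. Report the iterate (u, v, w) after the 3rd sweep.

(-0.0346, -0.9996, 0.5663)

Iteration 1:
  u = (-1 - (2)·0.0000 - (2)·0.0000) / (6) = -0.1667
  v = (8 - (3)·-0.1667 - (2)·0.0000) / (-7) = -1.2143
  w = (-1 - (1)·-0.1667 - (-3)·-1.2143) / (-7) = 0.6395
Iteration 2:
  u = (-1 - (2)·-1.2143 - (2)·0.6395) / (6) = 0.0249
  v = (8 - (3)·0.0249 - (2)·0.6395) / (-7) = -0.9495
  w = (-1 - (1)·0.0249 - (-3)·-0.9495) / (-7) = 0.5533
Iteration 3:
  u = (-1 - (2)·-0.9495 - (2)·0.5533) / (6) = -0.0346
  v = (8 - (3)·-0.0346 - (2)·0.5533) / (-7) = -0.9996
  w = (-1 - (1)·-0.0346 - (-3)·-0.9996) / (-7) = 0.5663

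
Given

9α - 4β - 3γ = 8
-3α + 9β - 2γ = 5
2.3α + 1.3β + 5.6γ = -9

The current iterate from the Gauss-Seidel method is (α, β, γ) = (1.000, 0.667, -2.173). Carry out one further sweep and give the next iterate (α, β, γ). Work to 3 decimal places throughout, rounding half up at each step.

One sweep:
  α = (8 - (-4)·0.667 - (-3)·-2.173) / (9) = 0.461
  β = (5 - (-3)·0.461 - (-2)·-2.173) / (9) = 0.226
  γ = (-9 - (2.3)·0.461 - (1.3)·0.226) / (5.6) = -1.849

(0.461, 0.226, -1.849)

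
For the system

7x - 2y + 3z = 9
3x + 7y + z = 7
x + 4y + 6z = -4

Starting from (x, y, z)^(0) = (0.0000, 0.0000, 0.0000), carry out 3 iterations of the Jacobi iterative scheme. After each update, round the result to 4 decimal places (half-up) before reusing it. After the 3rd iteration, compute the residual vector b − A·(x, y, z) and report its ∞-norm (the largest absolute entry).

Iteration 1:
  x = (9 - (-2)·0.0000 - (3)·0.0000) / (7) = 1.2857
  y = (7 - (3)·0.0000 - (1)·0.0000) / (7) = 1.0000
  z = (-4 - (1)·0.0000 - (4)·0.0000) / (6) = -0.6667
Iteration 2:
  x = (9 - (-2)·1.0000 - (3)·-0.6667) / (7) = 1.8572
  y = (7 - (3)·1.2857 - (1)·-0.6667) / (7) = 0.5442
  z = (-4 - (1)·1.2857 - (4)·1.0000) / (6) = -1.5476
Iteration 3:
  x = (9 - (-2)·0.5442 - (3)·-1.5476) / (7) = 2.1045
  y = (7 - (3)·1.8572 - (1)·-1.5476) / (7) = 0.4251
  z = (-4 - (1)·1.8572 - (4)·0.5442) / (6) = -1.3390
Residual b − A·x = (-0.8643, -0.9502, 0.2291); ∞-norm = 0.9502

0.9502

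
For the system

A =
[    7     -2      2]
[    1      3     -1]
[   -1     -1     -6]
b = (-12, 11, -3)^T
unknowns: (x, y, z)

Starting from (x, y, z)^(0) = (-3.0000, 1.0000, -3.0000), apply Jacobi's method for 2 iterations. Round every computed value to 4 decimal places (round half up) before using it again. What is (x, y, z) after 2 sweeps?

(-0.9047, 4.1349, -0.0159)

Iteration 1:
  x = (-12 - (-2)·1.0000 - (2)·-3.0000) / (7) = -0.5714
  y = (11 - (1)·-3.0000 - (-1)·-3.0000) / (3) = 3.6667
  z = (-3 - (-1)·-3.0000 - (-1)·1.0000) / (-6) = 0.8333
Iteration 2:
  x = (-12 - (-2)·3.6667 - (2)·0.8333) / (7) = -0.9047
  y = (11 - (1)·-0.5714 - (-1)·0.8333) / (3) = 4.1349
  z = (-3 - (-1)·-0.5714 - (-1)·3.6667) / (-6) = -0.0159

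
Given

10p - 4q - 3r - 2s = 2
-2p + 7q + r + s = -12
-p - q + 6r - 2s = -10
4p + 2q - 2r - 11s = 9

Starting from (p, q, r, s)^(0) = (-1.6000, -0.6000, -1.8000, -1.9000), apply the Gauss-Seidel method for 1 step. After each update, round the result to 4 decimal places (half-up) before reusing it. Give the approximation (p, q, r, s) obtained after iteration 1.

Iteration 1:
  p = (2 - (-4)·-0.6000 - (-3)·-1.8000 - (-2)·-1.9000) / (10) = -0.9600
  q = (-12 - (-2)·-0.9600 - (1)·-1.8000 - (1)·-1.9000) / (7) = -1.4600
  r = (-10 - (-1)·-0.9600 - (-1)·-1.4600 - (-2)·-1.9000) / (6) = -2.7033
  s = (9 - (4)·-0.9600 - (2)·-1.4600 - (-2)·-2.7033) / (-11) = -0.9412

(-0.9600, -1.4600, -2.7033, -0.9412)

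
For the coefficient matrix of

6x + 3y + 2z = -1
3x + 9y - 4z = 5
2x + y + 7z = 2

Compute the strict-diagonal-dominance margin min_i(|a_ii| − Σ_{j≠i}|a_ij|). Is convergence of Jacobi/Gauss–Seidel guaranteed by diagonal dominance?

1

row 1: |6| − (3+2) = 1
row 2: |9| − (3+4) = 2
row 3: |7| − (2+1) = 4
minimum over rows = 1 → strictly diagonally dominant (convergence guaranteed)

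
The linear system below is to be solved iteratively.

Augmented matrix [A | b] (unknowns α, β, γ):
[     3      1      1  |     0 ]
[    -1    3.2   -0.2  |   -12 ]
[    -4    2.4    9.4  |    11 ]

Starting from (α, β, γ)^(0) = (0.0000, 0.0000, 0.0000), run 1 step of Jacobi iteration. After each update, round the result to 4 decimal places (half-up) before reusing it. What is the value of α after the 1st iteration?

Iteration 1:
  α = (0 - (1)·0.0000 - (1)·0.0000) / (3) = 0.0000
  β = (-12 - (-1)·0.0000 - (-0.2)·0.0000) / (3.2) = -3.7500
  γ = (11 - (-4)·0.0000 - (2.4)·0.0000) / (9.4) = 1.1702

0.0000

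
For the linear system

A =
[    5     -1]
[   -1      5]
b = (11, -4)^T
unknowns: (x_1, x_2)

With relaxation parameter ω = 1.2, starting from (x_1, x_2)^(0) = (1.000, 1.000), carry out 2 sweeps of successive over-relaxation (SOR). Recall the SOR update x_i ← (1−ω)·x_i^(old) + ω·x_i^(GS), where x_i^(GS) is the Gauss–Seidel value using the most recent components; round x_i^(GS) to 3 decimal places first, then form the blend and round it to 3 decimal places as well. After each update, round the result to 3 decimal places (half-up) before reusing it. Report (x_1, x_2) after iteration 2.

(1.980, -0.381)

Iteration 1:
  x_1: GS value = (11 - (-1)·1.000) / (5) = 2.400;  x_1 ← (1−ω)·1.000 + ω·2.400 = 2.680
  x_2: GS value = (-4 - (-1)·2.680) / (5) = -0.264;  x_2 ← (1−ω)·1.000 + ω·-0.264 = -0.517
Iteration 2:
  x_1: GS value = (11 - (-1)·-0.517) / (5) = 2.097;  x_1 ← (1−ω)·2.680 + ω·2.097 = 1.980
  x_2: GS value = (-4 - (-1)·1.980) / (5) = -0.404;  x_2 ← (1−ω)·-0.517 + ω·-0.404 = -0.381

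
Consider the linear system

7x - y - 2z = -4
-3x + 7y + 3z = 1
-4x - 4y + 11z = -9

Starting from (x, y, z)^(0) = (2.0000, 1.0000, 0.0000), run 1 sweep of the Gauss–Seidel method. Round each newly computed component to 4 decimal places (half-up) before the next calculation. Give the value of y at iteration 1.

-0.0408

Iteration 1:
  x = (-4 - (-1)·1.0000 - (-2)·0.0000) / (7) = -0.4286
  y = (1 - (-3)·-0.4286 - (3)·0.0000) / (7) = -0.0408
  z = (-9 - (-4)·-0.4286 - (-4)·-0.0408) / (11) = -0.9889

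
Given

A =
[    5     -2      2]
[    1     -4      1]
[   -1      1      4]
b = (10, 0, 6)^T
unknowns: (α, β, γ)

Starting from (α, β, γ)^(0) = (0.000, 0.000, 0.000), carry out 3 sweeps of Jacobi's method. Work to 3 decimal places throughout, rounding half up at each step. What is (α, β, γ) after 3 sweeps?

Iteration 1:
  α = (10 - (-2)·0.000 - (2)·0.000) / (5) = 2.000
  β = (0 - (1)·0.000 - (1)·0.000) / (-4) = 0.000
  γ = (6 - (-1)·0.000 - (1)·0.000) / (4) = 1.500
Iteration 2:
  α = (10 - (-2)·0.000 - (2)·1.500) / (5) = 1.400
  β = (0 - (1)·2.000 - (1)·1.500) / (-4) = 0.875
  γ = (6 - (-1)·2.000 - (1)·0.000) / (4) = 2.000
Iteration 3:
  α = (10 - (-2)·0.875 - (2)·2.000) / (5) = 1.550
  β = (0 - (1)·1.400 - (1)·2.000) / (-4) = 0.850
  γ = (6 - (-1)·1.400 - (1)·0.875) / (4) = 1.631

(1.550, 0.850, 1.631)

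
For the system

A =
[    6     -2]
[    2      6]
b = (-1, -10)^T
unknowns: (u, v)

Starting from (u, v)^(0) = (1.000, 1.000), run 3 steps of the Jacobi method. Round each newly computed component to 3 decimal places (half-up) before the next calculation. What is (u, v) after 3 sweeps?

Iteration 1:
  u = (-1 - (-2)·1.000) / (6) = 0.167
  v = (-10 - (2)·1.000) / (6) = -2.000
Iteration 2:
  u = (-1 - (-2)·-2.000) / (6) = -0.833
  v = (-10 - (2)·0.167) / (6) = -1.722
Iteration 3:
  u = (-1 - (-2)·-1.722) / (6) = -0.741
  v = (-10 - (2)·-0.833) / (6) = -1.389

(-0.741, -1.389)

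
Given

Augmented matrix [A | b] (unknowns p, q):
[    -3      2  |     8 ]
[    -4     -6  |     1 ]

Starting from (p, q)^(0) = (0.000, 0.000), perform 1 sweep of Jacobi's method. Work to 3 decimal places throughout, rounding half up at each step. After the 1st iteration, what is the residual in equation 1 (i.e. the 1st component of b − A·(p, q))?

0.333

Iteration 1:
  p = (8 - (2)·0.000) / (-3) = -2.667
  q = (1 - (-4)·0.000) / (-6) = -0.167
Residual b − A·x = (0.333, -10.670)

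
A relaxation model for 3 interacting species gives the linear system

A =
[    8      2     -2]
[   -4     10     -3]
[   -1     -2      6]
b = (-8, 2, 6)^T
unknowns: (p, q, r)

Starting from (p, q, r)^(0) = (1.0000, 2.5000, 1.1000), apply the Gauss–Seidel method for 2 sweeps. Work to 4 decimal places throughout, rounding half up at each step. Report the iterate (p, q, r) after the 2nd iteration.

(-0.8046, 0.1097, 0.9025)

Iteration 1:
  p = (-8 - (2)·2.5000 - (-2)·1.1000) / (8) = -1.3500
  q = (2 - (-4)·-1.3500 - (-3)·1.1000) / (10) = -0.0100
  r = (6 - (-1)·-1.3500 - (-2)·-0.0100) / (6) = 0.7717
Iteration 2:
  p = (-8 - (2)·-0.0100 - (-2)·0.7717) / (8) = -0.8046
  q = (2 - (-4)·-0.8046 - (-3)·0.7717) / (10) = 0.1097
  r = (6 - (-1)·-0.8046 - (-2)·0.1097) / (6) = 0.9025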